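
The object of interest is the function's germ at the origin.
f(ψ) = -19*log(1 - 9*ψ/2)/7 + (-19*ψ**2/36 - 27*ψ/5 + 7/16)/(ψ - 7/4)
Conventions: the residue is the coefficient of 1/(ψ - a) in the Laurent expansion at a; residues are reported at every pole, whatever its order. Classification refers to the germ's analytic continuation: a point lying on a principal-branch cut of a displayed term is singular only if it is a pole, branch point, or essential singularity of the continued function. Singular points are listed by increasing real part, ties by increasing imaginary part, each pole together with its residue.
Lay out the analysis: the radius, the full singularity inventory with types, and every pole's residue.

Radius of convergence at 0: 2/9.
At 2/9: a logarithmic branch point.
At 7/4: a pole of order 1; residue -30611/2880.

Denominator factor (ψ - 7/4): pole of order 1 at 7/4, modulus 7/4.
Branch term (-19/7)*log(1 - ψ/(2/9)): its argument vanishes at ψ = 2/9, a logarithmic branch point, modulus 2/9.
The radius of convergence is the smallest modulus among the singular points: 2/9.
The branch term is analytic at 7/4 and contributes nothing to the residue; only the rational part matters.
At the order-1 pole 7/4 set g(ψ) = (ψ - (7/4))*(rational part) = -19*ψ**2/36 - 27*ψ/5 + 7/16.
Simple pole: residue = g(a) at a = 7/4, which is -30611/2880.
List the singular points by increasing real part (a conjugate pair: the negative imaginary part first).


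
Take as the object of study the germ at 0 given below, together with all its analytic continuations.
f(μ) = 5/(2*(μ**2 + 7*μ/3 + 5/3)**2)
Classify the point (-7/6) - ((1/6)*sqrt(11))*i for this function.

The point is a pole of order 2.

The denominator factor μ**2 + 7*μ/3 + 5/3 vanishes at (-7/6) - ((1/6)*sqrt(11))*i and appears to the power 2; the numerator there equals 5/2, nonzero, and no other factor vanishes.
Hence a pole whose order is the multiplicity, 2.


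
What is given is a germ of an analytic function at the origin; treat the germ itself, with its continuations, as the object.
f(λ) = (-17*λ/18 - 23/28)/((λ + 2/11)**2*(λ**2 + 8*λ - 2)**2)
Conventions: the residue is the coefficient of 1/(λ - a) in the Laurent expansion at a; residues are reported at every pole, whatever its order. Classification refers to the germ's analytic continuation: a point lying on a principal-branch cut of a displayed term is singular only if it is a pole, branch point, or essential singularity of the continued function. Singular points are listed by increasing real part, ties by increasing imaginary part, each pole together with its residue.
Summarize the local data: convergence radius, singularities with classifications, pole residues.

Denominator factor (λ + 2/11)^2: pole of order 2 at -2/11, modulus 2/11.
Denominator factor (λ**2 + 8*λ - 2)^2: discriminant 72, real irrational roots -4 + (3)*sqrt(2) and -4 - (3)*sqrt(2); poles of order 2, moduli -4 + (3)*sqrt(2) and 4 + (3)*sqrt(2).
The radius of convergence is the smallest modulus among the singular points: 2/11.
The factor λ**2 + 8*λ - 2 splits as (λ - a)(λ - a') with a = -4 - (3)*sqrt(2), a' = -4 + (3)*sqrt(2). At the order-2 pole a set g(λ) = (λ - a)^2*f(λ) = [(-17*λ/18 - 23/28)/(λ + 2/11)**2] / (λ - a')^2.
Order-2 pole: residue = g'(a); g'(-4 - (3)*sqrt(2)) = 69910775/425747664 - (2759588557/23841869184)*sqrt(2), so the residue is 69910775/425747664 - (2759588557/23841869184)*sqrt(2).
At the order-2 pole -2/11 set g(λ) = (λ - (-2/11))^2*f(λ) = (-17*λ/18 - 23/28)/(λ**2 + 8*λ - 2)**2.
Order-2 pole: residue = g'(a); g'(-2/11) = -69910775/212873832, so the residue is -69910775/212873832.
The factor λ**2 + 8*λ - 2 splits as (λ - a)(λ - a') with a = -4 + (3)*sqrt(2), a' = -4 - (3)*sqrt(2). At the order-2 pole a set g(λ) = (λ - a)^2*f(λ) = [(-17*λ/18 - 23/28)/(λ + 2/11)**2] / (λ - a')^2.
Order-2 pole: residue = g'(a); g'(-4 + (3)*sqrt(2)) = 69910775/425747664 + (2759588557/23841869184)*sqrt(2), so the residue is 69910775/425747664 + (2759588557/23841869184)*sqrt(2).
List the singular points by increasing real part (a conjugate pair: the negative imaginary part first).

Radius of convergence at 0: 2/11.
At -4 - (3)*sqrt(2): a pole of order 2; residue 69910775/425747664 - (2759588557/23841869184)*sqrt(2).
At -2/11: a pole of order 2; residue -69910775/212873832.
At -4 + (3)*sqrt(2): a pole of order 2; residue 69910775/425747664 + (2759588557/23841869184)*sqrt(2).


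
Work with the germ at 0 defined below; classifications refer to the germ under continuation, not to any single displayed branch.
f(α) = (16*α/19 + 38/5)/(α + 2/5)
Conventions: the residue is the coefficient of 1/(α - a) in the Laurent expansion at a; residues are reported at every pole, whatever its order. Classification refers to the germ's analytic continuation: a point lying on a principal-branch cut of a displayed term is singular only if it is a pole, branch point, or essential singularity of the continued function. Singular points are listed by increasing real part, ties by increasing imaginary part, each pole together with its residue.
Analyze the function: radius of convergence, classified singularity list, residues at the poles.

Denominator factor (α + 2/5): pole of order 1 at -2/5, modulus 2/5.
The radius of convergence is the smallest modulus among the singular points: 2/5.
At the order-1 pole -2/5 set g(α) = (α - (-2/5))*f(α) = 16*α/19 + 38/5.
Simple pole: residue = g(a) at a = -2/5, which is 138/19.

Radius of convergence at 0: 2/5.
At -2/5: a pole of order 1; residue 138/19.


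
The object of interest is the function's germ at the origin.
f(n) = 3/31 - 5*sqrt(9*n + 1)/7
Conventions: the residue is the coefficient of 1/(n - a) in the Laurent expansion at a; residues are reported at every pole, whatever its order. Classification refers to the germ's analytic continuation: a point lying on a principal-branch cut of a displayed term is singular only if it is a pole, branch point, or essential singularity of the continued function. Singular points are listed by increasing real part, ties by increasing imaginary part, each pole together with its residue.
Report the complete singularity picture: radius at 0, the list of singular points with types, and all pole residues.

Radius of convergence at 0: 1/9.
At -1/9: an algebraic (square-root) branch point.

Branch term (-5/7)*sqrt(1 - n/(-1/9)): its argument vanishes at n = -1/9, a square-root branch point, modulus 1/9.
The radius of convergence is the smallest modulus among the singular points: 1/9.


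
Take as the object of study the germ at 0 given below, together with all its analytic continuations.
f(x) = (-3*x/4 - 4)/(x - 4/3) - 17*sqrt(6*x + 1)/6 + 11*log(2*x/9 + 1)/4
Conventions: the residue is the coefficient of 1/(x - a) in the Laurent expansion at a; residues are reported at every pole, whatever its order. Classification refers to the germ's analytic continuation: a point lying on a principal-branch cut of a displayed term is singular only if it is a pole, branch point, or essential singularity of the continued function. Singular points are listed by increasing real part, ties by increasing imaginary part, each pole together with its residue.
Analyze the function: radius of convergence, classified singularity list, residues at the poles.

Denominator factor (x - 4/3): pole of order 1 at 4/3, modulus 4/3.
Branch term (-17/6)*sqrt(1 - x/(-1/6)): its argument vanishes at x = -1/6, a square-root branch point, modulus 1/6.
Branch term (11/4)*log(1 - x/(-9/2)): its argument vanishes at x = -9/2, a logarithmic branch point, modulus 9/2.
The radius of convergence is the smallest modulus among the singular points: 1/6.
The branch terms are analytic at 4/3 and contribute nothing to the residue; only the rational part matters.
At the order-1 pole 4/3 set g(x) = (x - (4/3))*(rational part) = -3*x/4 - 4.
Simple pole: residue = g(a) at a = 4/3, which is -5.
List the singular points by increasing real part (a conjugate pair: the negative imaginary part first).

Radius of convergence at 0: 1/6.
At -9/2: a logarithmic branch point.
At -1/6: an algebraic (square-root) branch point.
At 4/3: a pole of order 1; residue -5.


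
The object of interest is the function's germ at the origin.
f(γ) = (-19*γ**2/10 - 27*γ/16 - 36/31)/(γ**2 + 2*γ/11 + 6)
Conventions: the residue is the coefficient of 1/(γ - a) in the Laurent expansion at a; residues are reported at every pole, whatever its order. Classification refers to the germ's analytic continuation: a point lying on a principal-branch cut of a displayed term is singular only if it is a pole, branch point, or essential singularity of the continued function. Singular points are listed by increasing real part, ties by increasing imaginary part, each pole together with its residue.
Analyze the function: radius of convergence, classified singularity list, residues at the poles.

Denominator factor (γ**2 + 2*γ/11 + 6): discriminant -2900/121, complex-conjugate roots (-1/11) + ((5/11)*sqrt(29))*i and (-1/11) - ((5/11)*sqrt(29))*i; poles of order 1, moduli sqrt(6) and sqrt(6).
The radius of convergence is the smallest modulus among the singular points: sqrt(6).
The factor γ**2 + 2*γ/11 + 6 splits as (γ - a)(γ - a') with a = (-1/11) - ((5/11)*sqrt(29))*i, a' = (-1/11) + ((5/11)*sqrt(29))*i. At the order-1 pole a set g(γ) = (γ - a)*f(γ) = [-19*γ**2/10 - 27*γ/16 - 36/31] / (γ - a').
Simple pole: residue = g(a) at a = (-1/11) - ((5/11)*sqrt(29))*i, which is (-1181/1760) + ((3109043/7911200)*sqrt(29))*i.
The factor γ**2 + 2*γ/11 + 6 splits as (γ - a)(γ - a') with a = (-1/11) + ((5/11)*sqrt(29))*i, a' = (-1/11) - ((5/11)*sqrt(29))*i. At the order-1 pole a set g(γ) = (γ - a)*f(γ) = [-19*γ**2/10 - 27*γ/16 - 36/31] / (γ - a').
Simple pole: residue = g(a) at a = (-1/11) + ((5/11)*sqrt(29))*i, which is (-1181/1760) - ((3109043/7911200)*sqrt(29))*i.
List the singular points by increasing real part (a conjugate pair: the negative imaginary part first).

Radius of convergence at 0: sqrt(6).
At (-1/11) - ((5/11)*sqrt(29))*i: a pole of order 1; residue (-1181/1760) + ((3109043/7911200)*sqrt(29))*i.
At (-1/11) + ((5/11)*sqrt(29))*i: a pole of order 1; residue (-1181/1760) - ((3109043/7911200)*sqrt(29))*i.


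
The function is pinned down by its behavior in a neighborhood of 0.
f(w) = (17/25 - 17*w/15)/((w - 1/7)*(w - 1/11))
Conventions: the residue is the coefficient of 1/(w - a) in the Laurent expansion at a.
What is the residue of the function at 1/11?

At the order-1 pole 1/11 set g(w) = (w - (1/11))*f(w) = (17/25 - 17*w/15)/(w - 1/7).
Simple pole: residue = g(a) at a = 1/11, which is -833/75.

The residue is -833/75.


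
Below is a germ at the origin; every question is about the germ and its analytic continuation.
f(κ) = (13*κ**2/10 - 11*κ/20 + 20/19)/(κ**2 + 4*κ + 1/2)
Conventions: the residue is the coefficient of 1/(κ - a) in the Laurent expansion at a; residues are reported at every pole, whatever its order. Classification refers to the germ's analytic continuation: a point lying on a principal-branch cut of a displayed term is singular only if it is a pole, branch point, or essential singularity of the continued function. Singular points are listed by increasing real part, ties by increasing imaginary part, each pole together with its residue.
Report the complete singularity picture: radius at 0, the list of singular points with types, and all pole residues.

Denominator factor (κ**2 + 4*κ + 1/2): discriminant 14, real irrational roots -2 + (1/2)*sqrt(14) and -2 - (1/2)*sqrt(14); poles of order 1, moduli 2 - (1/2)*sqrt(14) and 2 + (1/2)*sqrt(14).
The radius of convergence is the smallest modulus among the singular points: 2 - (1/2)*sqrt(14).
The factor κ**2 + 4*κ + 1/2 splits as (κ - a)(κ - a') with a = -2 - (1/2)*sqrt(14), a' = -2 + (1/2)*sqrt(14). At the order-1 pole a set g(κ) = (κ - a)*f(κ) = [13*κ**2/10 - 11*κ/20 + 20/19] / (κ - a').
Simple pole: residue = g(a) at a = -2 - (1/2)*sqrt(14), which is -23/8 - (4523/5320)*sqrt(14).
The factor κ**2 + 4*κ + 1/2 splits as (κ - a)(κ - a') with a = -2 + (1/2)*sqrt(14), a' = -2 - (1/2)*sqrt(14). At the order-1 pole a set g(κ) = (κ - a)*f(κ) = [13*κ**2/10 - 11*κ/20 + 20/19] / (κ - a').
Simple pole: residue = g(a) at a = -2 + (1/2)*sqrt(14), which is -23/8 + (4523/5320)*sqrt(14).
List the singular points by increasing real part (a conjugate pair: the negative imaginary part first).

Radius of convergence at 0: 2 - (1/2)*sqrt(14).
At -2 - (1/2)*sqrt(14): a pole of order 1; residue -23/8 - (4523/5320)*sqrt(14).
At -2 + (1/2)*sqrt(14): a pole of order 1; residue -23/8 + (4523/5320)*sqrt(14).


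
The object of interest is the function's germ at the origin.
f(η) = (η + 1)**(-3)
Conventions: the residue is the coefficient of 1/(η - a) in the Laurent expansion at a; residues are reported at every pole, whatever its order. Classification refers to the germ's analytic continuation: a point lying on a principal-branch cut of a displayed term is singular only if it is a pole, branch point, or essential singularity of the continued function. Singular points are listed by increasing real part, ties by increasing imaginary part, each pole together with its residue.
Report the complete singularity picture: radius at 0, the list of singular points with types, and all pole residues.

Denominator factor (η + 1)^3: pole of order 3 at -1, modulus 1.
The radius of convergence is the smallest modulus among the singular points: 1.
At the order-3 pole -1 set g(η) = (η - (-1))^3*f(η) = 1.
Order-3 pole: residue = g''(a)/2; g''(-1) = 0, so the residue is 0.

Radius of convergence at 0: 1.
At -1: a pole of order 3; residue 0.


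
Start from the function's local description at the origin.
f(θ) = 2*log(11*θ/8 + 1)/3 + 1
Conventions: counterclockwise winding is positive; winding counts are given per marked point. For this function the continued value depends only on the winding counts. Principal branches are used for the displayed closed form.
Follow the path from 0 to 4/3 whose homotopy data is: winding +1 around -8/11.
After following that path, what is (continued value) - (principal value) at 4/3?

The rational part is single-valued and drops out of the difference; each branch term changes only by its own monodromy.
(2/3)*log(1 - θ/(-8/11)): each positive loop around -8/11 adds 2*pi*i to the log, so winding +1 contributes (2/3)*(1)*2*pi*i = (4/3)*pi*i.
Summing the contributions at θ = 4/3 gives (4/3)*pi*i.

Continued minus principal equals (4/3)*pi*i.


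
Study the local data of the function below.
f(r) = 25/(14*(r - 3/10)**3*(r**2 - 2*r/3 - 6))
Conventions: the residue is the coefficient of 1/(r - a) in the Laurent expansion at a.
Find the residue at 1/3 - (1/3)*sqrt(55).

The factor r**2 - 2*r/3 - 6 splits as (r - a)(r - a') with a = 1/3 - (1/3)*sqrt(55), a' = 1/3 + (1/3)*sqrt(55). At the order-1 pole a set g(r) = (r - a)*f(r) = [25/(14*(r - 3/10)**3)] / (r - a').
Simple pole: residue = g(a) at a = 1/3 - (1/3)*sqrt(55), which is 343937500/14370245253 + (20626250/158072697783)*sqrt(55).

The residue is 343937500/14370245253 + (20626250/158072697783)*sqrt(55).


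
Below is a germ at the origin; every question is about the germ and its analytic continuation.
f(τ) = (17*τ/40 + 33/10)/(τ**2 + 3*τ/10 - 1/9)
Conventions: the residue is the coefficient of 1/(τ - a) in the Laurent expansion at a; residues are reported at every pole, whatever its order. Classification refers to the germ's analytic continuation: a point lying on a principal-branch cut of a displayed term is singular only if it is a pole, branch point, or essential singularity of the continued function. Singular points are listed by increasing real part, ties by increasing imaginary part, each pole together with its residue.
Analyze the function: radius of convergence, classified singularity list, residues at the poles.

Denominator factor (τ**2 + 3*τ/10 - 1/9): discriminant 481/900, real irrational roots -3/20 + (1/60)*sqrt(481) and -3/20 - (1/60)*sqrt(481); poles of order 1, moduli -3/20 + (1/60)*sqrt(481) and 3/20 + (1/60)*sqrt(481).
The radius of convergence is the smallest modulus among the singular points: -3/20 + (1/60)*sqrt(481).
The factor τ**2 + 3*τ/10 - 1/9 splits as (τ - a)(τ - a') with a = -3/20 - (1/60)*sqrt(481), a' = -3/20 + (1/60)*sqrt(481). At the order-1 pole a set g(τ) = (τ - a)*f(τ) = [17*τ/40 + 33/10] / (τ - a').
Simple pole: residue = g(a) at a = -3/20 - (1/60)*sqrt(481), which is 17/80 - (7767/38480)*sqrt(481).
The factor τ**2 + 3*τ/10 - 1/9 splits as (τ - a)(τ - a') with a = -3/20 + (1/60)*sqrt(481), a' = -3/20 - (1/60)*sqrt(481). At the order-1 pole a set g(τ) = (τ - a)*f(τ) = [17*τ/40 + 33/10] / (τ - a').
Simple pole: residue = g(a) at a = -3/20 + (1/60)*sqrt(481), which is 17/80 + (7767/38480)*sqrt(481).
List the singular points by increasing real part (a conjugate pair: the negative imaginary part first).

Radius of convergence at 0: -3/20 + (1/60)*sqrt(481).
At -3/20 - (1/60)*sqrt(481): a pole of order 1; residue 17/80 - (7767/38480)*sqrt(481).
At -3/20 + (1/60)*sqrt(481): a pole of order 1; residue 17/80 + (7767/38480)*sqrt(481).


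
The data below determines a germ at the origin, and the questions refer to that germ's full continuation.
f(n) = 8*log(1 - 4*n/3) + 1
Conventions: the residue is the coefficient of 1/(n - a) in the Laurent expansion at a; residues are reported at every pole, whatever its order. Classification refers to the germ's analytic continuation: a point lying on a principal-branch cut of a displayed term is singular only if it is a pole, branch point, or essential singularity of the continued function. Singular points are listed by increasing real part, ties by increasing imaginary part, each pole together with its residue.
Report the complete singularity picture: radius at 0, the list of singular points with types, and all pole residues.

Branch term (8)*log(1 - n/(3/4)): its argument vanishes at n = 3/4, a logarithmic branch point, modulus 3/4.
The radius of convergence is the smallest modulus among the singular points: 3/4.

Radius of convergence at 0: 3/4.
At 3/4: a logarithmic branch point.


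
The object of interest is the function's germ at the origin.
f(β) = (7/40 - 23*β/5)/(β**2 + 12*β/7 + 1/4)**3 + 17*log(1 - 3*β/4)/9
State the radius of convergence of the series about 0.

Denominator factor (β**2 + 12*β/7 + 1/4)^3: discriminant 95/49, real irrational roots -6/7 + (1/14)*sqrt(95) and -6/7 - (1/14)*sqrt(95); poles of order 3, moduli 6/7 - (1/14)*sqrt(95) and 6/7 + (1/14)*sqrt(95).
Branch term (17/9)*log(1 - β/(4/3)): its argument vanishes at β = 4/3, a logarithmic branch point, modulus 4/3.
The radius of convergence is the smallest modulus among the singular points: 6/7 - (1/14)*sqrt(95).

The radius of convergence is 6/7 - (1/14)*sqrt(95).


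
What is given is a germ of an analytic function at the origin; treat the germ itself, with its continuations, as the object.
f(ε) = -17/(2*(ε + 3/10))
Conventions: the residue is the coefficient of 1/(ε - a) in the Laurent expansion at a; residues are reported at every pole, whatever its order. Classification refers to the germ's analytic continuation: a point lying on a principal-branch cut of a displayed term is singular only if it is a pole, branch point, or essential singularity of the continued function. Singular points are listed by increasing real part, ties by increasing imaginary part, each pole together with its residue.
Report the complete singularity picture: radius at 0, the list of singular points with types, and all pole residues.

Denominator factor (ε + 3/10): pole of order 1 at -3/10, modulus 3/10.
The radius of convergence is the smallest modulus among the singular points: 3/10.
At the order-1 pole -3/10 set g(ε) = (ε - (-3/10))*f(ε) = -17/2.
Simple pole: residue = g(a) at a = -3/10, which is -17/2.

Radius of convergence at 0: 3/10.
At -3/10: a pole of order 1; residue -17/2.


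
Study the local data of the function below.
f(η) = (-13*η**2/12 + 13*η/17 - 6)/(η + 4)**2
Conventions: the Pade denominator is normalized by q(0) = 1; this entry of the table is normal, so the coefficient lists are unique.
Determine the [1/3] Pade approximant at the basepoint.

The Pade approximant has numerator coefficients [-3/8, 544937/20985888]; denominator coefficients [1, 258407/462924, -452929/5555088, -7699793/66661056].

Taylor coefficients needed (expand at 0): a_0 = -3/8, a_1 = 4/17, a_2 = -1057/6528, a_3 = 865/13056, a_4 = -801/34816.
Write the denominator as Q(η) = 1 + q1*η + q2*η^2 + q3*η^3. Requiring Q*f - P = O(η^5) with deg P <= 1 kills the coefficients of η^2..η^4 in Q*f:
  η^2: a_2 + q1*a_1 + q2*a_0 = 0, i.e. -1057/6528 + (4/17)*q1 + (-3/8)*q2 = 0.
  η^3: a_3 + q1*a_2 + q2*a_1 + q3*a_0 = 0, i.e. 865/13056 + (-1057/6528)*q1 + (4/17)*q2 + (-3/8)*q3 = 0.
  η^4: a_4 + q1*a_3 + q2*a_2 + q3*a_1 = 0, i.e. -801/34816 + (865/13056)*q1 + (-1057/6528)*q2 + (4/17)*q3 = 0.
Solving this linear system: q1 = 258407/462924, q2 = -452929/5555088, q3 = -7699793/66661056.
The numerator is Q*f truncated at degree 1: P0 = a_0 = -3/8; P1 = a_1 + q1*a_0 = 544937/20985888.


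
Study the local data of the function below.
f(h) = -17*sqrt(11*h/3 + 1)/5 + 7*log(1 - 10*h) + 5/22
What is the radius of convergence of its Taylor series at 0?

The radius of convergence is 1/10.

Branch term (-17/5)*sqrt(1 - h/(-3/11)): its argument vanishes at h = -3/11, a square-root branch point, modulus 3/11.
Branch term (7)*log(1 - h/(1/10)): its argument vanishes at h = 1/10, a logarithmic branch point, modulus 1/10.
The radius of convergence is the smallest modulus among the singular points: 1/10.


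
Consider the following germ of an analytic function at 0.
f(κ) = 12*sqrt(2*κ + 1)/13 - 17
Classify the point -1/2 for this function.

The point is an algebraic (square-root) branch point.

The term (12/13)*sqrt(1 - κ/(-1/2)) has argument 1 - -1/2/(-1/2) = 0 at -1/2: a square-root (algebraic, two-sheeted) branch point; the remaining terms are analytic or single-valued there.


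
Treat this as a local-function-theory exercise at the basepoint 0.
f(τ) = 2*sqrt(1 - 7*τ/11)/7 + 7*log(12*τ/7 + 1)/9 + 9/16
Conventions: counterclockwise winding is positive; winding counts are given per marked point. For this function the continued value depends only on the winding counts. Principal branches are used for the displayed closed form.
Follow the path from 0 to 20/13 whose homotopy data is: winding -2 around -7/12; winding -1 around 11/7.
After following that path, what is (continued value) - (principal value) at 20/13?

The rational part is single-valued and drops out of the difference; each branch term changes only by its own monodromy.
(2/7)*sqrt(1 - τ/(11/7)): winding -1 is odd, the square root flips sign, contributing -2*(2/7)*sqrt(1 - (20/13)/(11/7)) = -2*(2/7)*sqrt(3/143) = -(4/1001)*sqrt(429).
(7/9)*log(1 - τ/(-7/12)): each positive loop around -7/12 adds 2*pi*i to the log, so winding -2 contributes (7/9)*(-2)*2*pi*i = -(28/9)*pi*i.
Summing the contributions at τ = 20/13 gives (-(4/1001)*sqrt(429)) - ((28/9)*pi)*i.

Continued minus principal equals (-(4/1001)*sqrt(429)) - ((28/9)*pi)*i.


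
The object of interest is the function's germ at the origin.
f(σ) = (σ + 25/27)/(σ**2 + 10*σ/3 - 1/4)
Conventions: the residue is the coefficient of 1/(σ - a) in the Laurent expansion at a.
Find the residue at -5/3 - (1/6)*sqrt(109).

The factor σ**2 + 10*σ/3 - 1/4 splits as (σ - a)(σ - a') with a = -5/3 - (1/6)*sqrt(109), a' = -5/3 + (1/6)*sqrt(109). At the order-1 pole a set g(σ) = (σ - a)*f(σ) = [σ + 25/27] / (σ - a').
Simple pole: residue = g(a) at a = -5/3 - (1/6)*sqrt(109), which is 1/2 + (20/981)*sqrt(109).

The residue is 1/2 + (20/981)*sqrt(109).


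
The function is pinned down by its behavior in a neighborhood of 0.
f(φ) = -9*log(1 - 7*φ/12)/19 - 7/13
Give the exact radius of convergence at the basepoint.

Branch term (-9/19)*log(1 - φ/(12/7)): its argument vanishes at φ = 12/7, a logarithmic branch point, modulus 12/7.
The radius of convergence is the smallest modulus among the singular points: 12/7.

The radius of convergence is 12/7.


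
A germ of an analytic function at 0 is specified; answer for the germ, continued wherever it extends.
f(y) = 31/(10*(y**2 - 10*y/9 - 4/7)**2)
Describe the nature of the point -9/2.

Denominator factors: y**2 - 10*y/9 - 4/7 = 691/28 at y = -9/2 — none vanishes.
So the germ continues analytically to -9/2.

The point is a regular point.


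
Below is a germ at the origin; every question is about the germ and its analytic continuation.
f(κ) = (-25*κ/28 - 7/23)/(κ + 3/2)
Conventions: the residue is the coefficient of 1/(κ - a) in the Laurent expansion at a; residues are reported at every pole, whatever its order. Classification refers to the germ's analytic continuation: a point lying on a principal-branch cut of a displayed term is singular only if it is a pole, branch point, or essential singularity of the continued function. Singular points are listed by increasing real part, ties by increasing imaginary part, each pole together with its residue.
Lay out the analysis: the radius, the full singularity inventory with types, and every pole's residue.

Denominator factor (κ + 3/2): pole of order 1 at -3/2, modulus 3/2.
The radius of convergence is the smallest modulus among the singular points: 3/2.
At the order-1 pole -3/2 set g(κ) = (κ - (-3/2))*f(κ) = -25*κ/28 - 7/23.
Simple pole: residue = g(a) at a = -3/2, which is 1333/1288.

Radius of convergence at 0: 3/2.
At -3/2: a pole of order 1; residue 1333/1288.


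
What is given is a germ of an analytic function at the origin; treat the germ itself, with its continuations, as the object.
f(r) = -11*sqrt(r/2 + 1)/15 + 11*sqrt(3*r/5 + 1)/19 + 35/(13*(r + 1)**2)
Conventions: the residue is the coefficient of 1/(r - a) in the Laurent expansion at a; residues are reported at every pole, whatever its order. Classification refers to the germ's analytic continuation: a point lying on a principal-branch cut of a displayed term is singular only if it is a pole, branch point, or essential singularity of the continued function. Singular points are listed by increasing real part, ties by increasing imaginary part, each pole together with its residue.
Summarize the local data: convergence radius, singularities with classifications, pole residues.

Radius of convergence at 0: 1.
At -2: an algebraic (square-root) branch point.
At -5/3: an algebraic (square-root) branch point.
At -1: a pole of order 2; residue 0.

Denominator factor (r + 1)^2: pole of order 2 at -1, modulus 1.
Branch term (-11/15)*sqrt(1 - r/(-2)): its argument vanishes at r = -2, a square-root branch point, modulus 2.
Branch term (11/19)*sqrt(1 - r/(-5/3)): its argument vanishes at r = -5/3, a square-root branch point, modulus 5/3.
The radius of convergence is the smallest modulus among the singular points: 1.
The branch terms are analytic at -1 and contribute nothing to the residue; only the rational part matters.
At the order-2 pole -1 set g(r) = (r - (-1))^2*(rational part) = 35/13.
Order-2 pole: residue = g'(a); g'(-1) = 0, so the residue is 0.
List the singular points by increasing real part (a conjugate pair: the negative imaginary part first).


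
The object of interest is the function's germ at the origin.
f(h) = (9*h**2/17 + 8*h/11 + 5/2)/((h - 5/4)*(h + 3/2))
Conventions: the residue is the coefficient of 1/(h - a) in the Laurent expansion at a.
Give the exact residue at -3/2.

At the order-1 pole -3/2 set g(h) = (h - (-3/2))*f(h) = (9*h**2/17 + 8*h/11 + 5/2)/(h - 5/4).
Simple pole: residue = g(a) at a = -3/2, which is -1945/2057.

The residue is -1945/2057.


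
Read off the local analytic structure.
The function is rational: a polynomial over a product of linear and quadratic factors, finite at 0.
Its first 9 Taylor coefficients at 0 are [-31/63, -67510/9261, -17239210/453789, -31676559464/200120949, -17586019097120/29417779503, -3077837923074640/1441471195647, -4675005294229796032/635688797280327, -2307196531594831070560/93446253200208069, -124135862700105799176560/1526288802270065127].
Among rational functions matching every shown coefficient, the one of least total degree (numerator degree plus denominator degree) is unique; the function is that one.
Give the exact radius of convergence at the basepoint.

The radius of convergence is -2 + (1/2)*sqrt(22).

No rational of total degree below 7 reproduces all 9 coefficients; solving the [1/6] Pade equations on them gives f(η) = (-35*η - 31/8)/((η**2 - 11*η/7 + 7/2)*(η**2 + 4*η - 3/2)**2), whose expansion matches every shown term.
Denominator factor (η**2 + 4*η - 3/2)^2: discriminant 22, real irrational roots -2 + (1/2)*sqrt(22) and -2 - (1/2)*sqrt(22); poles of order 2, moduli -2 + (1/2)*sqrt(22) and 2 + (1/2)*sqrt(22).
Denominator factor (η**2 - 11*η/7 + 7/2): discriminant -565/49, complex-conjugate roots (11/14) + ((1/14)*sqrt(565))*i and (11/14) - ((1/14)*sqrt(565))*i; poles of order 1, moduli (1/2)*sqrt(14) and (1/2)*sqrt(14).
The radius of convergence is the smallest modulus among the singular points: -2 + (1/2)*sqrt(22).


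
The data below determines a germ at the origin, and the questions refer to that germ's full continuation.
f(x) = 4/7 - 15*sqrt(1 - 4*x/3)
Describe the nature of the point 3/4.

The term (-15)*sqrt(1 - x/(3/4)) has argument 1 - 3/4/(3/4) = 0 at 3/4: a square-root (algebraic, two-sheeted) branch point; the remaining terms are analytic or single-valued there.

The point is an algebraic (square-root) branch point.


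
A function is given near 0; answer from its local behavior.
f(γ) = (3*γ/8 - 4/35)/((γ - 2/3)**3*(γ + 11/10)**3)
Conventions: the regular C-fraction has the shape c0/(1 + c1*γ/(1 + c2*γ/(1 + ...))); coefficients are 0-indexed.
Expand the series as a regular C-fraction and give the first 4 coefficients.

The regular C-fraction coefficients are [2700/9317, 531/352, -78739/62304, -227157336/51101611].

Taylor coefficients (expand at 0): a_0 = 2700/9317, a_1 = -358425/819896, a_2 = 1929825/18037712, a_3 = -492476625/198414832.
c0 = a_0 = 2700/9317. Peel one level at a time: if S = 1 + c*γ/S' with S'(0) = 1, then c is the γ-coefficient of S and S' = c*γ/(S - 1).
S_1 = c0/f = 1 + (531/352)*γ + (236217/123904)*γ^2 + ...; c1 = 531/352.
S_2 = c1*γ/(S_1 - 1) = 1 + (-78739/62304)*γ + (-9464889/1684804)*γ^2 + ...; c2 = -78739/62304.
S_3 = c2*γ/(S_2 - 1) = 1 + (-227157336/51101611)*γ + ...; c3 = -227157336/51101611.


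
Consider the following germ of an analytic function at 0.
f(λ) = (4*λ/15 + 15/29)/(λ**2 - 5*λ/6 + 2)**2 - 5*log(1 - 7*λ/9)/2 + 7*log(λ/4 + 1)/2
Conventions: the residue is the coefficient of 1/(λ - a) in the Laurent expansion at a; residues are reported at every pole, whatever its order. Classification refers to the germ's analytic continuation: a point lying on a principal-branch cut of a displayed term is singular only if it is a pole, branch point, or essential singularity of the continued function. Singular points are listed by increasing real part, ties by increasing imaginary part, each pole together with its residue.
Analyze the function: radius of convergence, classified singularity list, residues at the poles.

Radius of convergence at 0: 9/7.
At -4: a logarithmic branch point.
At (5/12) - ((1/12)*sqrt(263))*i: a pole of order 2; residue ((7872/2005901)*sqrt(263))*i.
At (5/12) + ((1/12)*sqrt(263))*i: a pole of order 2; residue -((7872/2005901)*sqrt(263))*i.
At 9/7: a logarithmic branch point.

Denominator factor (λ**2 - 5*λ/6 + 2)^2: discriminant -263/36, complex-conjugate roots (5/12) + ((1/12)*sqrt(263))*i and (5/12) - ((1/12)*sqrt(263))*i; poles of order 2, moduli sqrt(2) and sqrt(2).
Branch term (7/2)*log(1 - λ/(-4)): its argument vanishes at λ = -4, a logarithmic branch point, modulus 4.
Branch term (-5/2)*log(1 - λ/(9/7)): its argument vanishes at λ = 9/7, a logarithmic branch point, modulus 9/7.
The radius of convergence is the smallest modulus among the singular points: 9/7.
The branch terms are analytic at (5/12) - ((1/12)*sqrt(263))*i and contribute nothing to the residue; only the rational part matters.
The factor λ**2 - 5*λ/6 + 2 splits as (λ - a)(λ - a') with a = (5/12) - ((1/12)*sqrt(263))*i, a' = (5/12) + ((1/12)*sqrt(263))*i. At the order-2 pole a set g(λ) = (λ - a)^2*(rational part) = [4*λ/15 + 15/29] / (λ - a')^2.
Order-2 pole: residue = g'(a); g'((5/12) - ((1/12)*sqrt(263))*i) = ((7872/2005901)*sqrt(263))*i, so the residue is ((7872/2005901)*sqrt(263))*i.
The branch terms are analytic at (5/12) + ((1/12)*sqrt(263))*i and contribute nothing to the residue; only the rational part matters.
The factor λ**2 - 5*λ/6 + 2 splits as (λ - a)(λ - a') with a = (5/12) + ((1/12)*sqrt(263))*i, a' = (5/12) - ((1/12)*sqrt(263))*i. At the order-2 pole a set g(λ) = (λ - a)^2*(rational part) = [4*λ/15 + 15/29] / (λ - a')^2.
Order-2 pole: residue = g'(a); g'((5/12) + ((1/12)*sqrt(263))*i) = -((7872/2005901)*sqrt(263))*i, so the residue is -((7872/2005901)*sqrt(263))*i.
List the singular points by increasing real part (a conjugate pair: the negative imaginary part first).


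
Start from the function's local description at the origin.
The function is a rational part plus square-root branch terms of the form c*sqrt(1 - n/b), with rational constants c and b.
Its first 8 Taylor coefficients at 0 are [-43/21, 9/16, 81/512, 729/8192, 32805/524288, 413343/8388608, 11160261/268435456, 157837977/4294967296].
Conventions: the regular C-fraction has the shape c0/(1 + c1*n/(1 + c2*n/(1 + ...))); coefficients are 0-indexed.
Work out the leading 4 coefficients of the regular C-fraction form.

The regular C-fraction coefficients are [-43/21, 189/688, -765/1376, -387/2720].

Taylor coefficients (read off): a_0 = -43/21, a_1 = 9/16, a_2 = 81/512, a_3 = 729/8192.
c0 = a_0 = -43/21. Peel one level at a time: if S = 1 + c*n/S' with S'(0) = 1, then c is the n-coefficient of S and S' = c*n/(S - 1).
S_1 = c0/f = 1 + (189/688)*n + (144585/946688)*n^2 + ...; c1 = 189/688.
S_2 = c1*n/(S_1 - 1) = 1 + (-765/1376)*n + (-81/1024)*n^2 + ...; c2 = -765/1376.
S_3 = c2*n/(S_2 - 1) = 1 + (-387/2720)*n + ...; c3 = -387/2720.


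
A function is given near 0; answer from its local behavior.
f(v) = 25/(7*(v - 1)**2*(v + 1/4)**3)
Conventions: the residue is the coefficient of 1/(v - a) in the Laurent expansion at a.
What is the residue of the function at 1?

The residue is -768/175.

At the order-2 pole 1 set g(v) = (v - (1))^2*f(v) = 25/(7*(v + 1/4)**3).
Order-2 pole: residue = g'(a); g'(1) = -768/175, so the residue is -768/175.


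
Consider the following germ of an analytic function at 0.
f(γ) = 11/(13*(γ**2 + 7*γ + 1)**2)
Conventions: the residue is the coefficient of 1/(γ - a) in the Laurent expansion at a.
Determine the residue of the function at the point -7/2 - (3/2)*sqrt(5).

The factor γ**2 + 7*γ + 1 splits as (γ - a)(γ - a') with a = -7/2 - (3/2)*sqrt(5), a' = -7/2 + (3/2)*sqrt(5). At the order-2 pole a set g(γ) = (γ - a)^2*f(γ) = [11/13] / (γ - a')^2.
Order-2 pole: residue = g'(a); g'(-7/2 - (3/2)*sqrt(5)) = (22/8775)*sqrt(5), so the residue is (22/8775)*sqrt(5).

The residue is (22/8775)*sqrt(5).


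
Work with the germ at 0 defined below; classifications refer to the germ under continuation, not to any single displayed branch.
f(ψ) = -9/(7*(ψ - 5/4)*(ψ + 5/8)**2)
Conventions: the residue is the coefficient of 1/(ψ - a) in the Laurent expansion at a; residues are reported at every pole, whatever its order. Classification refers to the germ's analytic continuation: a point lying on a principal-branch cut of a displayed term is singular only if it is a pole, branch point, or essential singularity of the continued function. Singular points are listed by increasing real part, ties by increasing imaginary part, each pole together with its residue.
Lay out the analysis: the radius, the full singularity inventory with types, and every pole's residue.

Denominator factor (ψ - 5/4): pole of order 1 at 5/4, modulus 5/4.
Denominator factor (ψ + 5/8)^2: pole of order 2 at -5/8, modulus 5/8.
The radius of convergence is the smallest modulus among the singular points: 5/8.
At the order-2 pole -5/8 set g(ψ) = (ψ - (-5/8))^2*f(ψ) = -9/(7*(ψ - 5/4)).
Order-2 pole: residue = g'(a); g'(-5/8) = 64/175, so the residue is 64/175.
At the order-1 pole 5/4 set g(ψ) = (ψ - (5/4))*f(ψ) = -9/(7*(ψ + 5/8)**2).
Simple pole: residue = g(a) at a = 5/4, which is -64/175.
List the singular points by increasing real part (a conjugate pair: the negative imaginary part first).

Radius of convergence at 0: 5/8.
At -5/8: a pole of order 2; residue 64/175.
At 5/4: a pole of order 1; residue -64/175.


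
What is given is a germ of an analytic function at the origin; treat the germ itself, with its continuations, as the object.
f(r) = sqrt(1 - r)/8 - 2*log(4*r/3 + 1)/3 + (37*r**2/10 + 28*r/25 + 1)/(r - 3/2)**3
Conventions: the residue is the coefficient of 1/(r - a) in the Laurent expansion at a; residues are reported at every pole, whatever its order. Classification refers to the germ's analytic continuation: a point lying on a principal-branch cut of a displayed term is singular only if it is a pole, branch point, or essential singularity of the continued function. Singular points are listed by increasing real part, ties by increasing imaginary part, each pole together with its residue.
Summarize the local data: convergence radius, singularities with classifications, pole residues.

Denominator factor (r - 3/2)^3: pole of order 3 at 3/2, modulus 3/2.
Branch term (-2/3)*log(1 - r/(-3/4)): its argument vanishes at r = -3/4, a logarithmic branch point, modulus 3/4.
Branch term (1/8)*sqrt(1 - r/(1)): its argument vanishes at r = 1, a square-root branch point, modulus 1.
The radius of convergence is the smallest modulus among the singular points: 3/4.
The branch terms are analytic at 3/2 and contribute nothing to the residue; only the rational part matters.
At the order-3 pole 3/2 set g(r) = (r - (3/2))^3*(rational part) = 37*r**2/10 + 28*r/25 + 1.
Order-3 pole: residue = g''(a)/2; g''(3/2) = 37/5, so the residue is 37/10.
List the singular points by increasing real part (a conjugate pair: the negative imaginary part first).

Radius of convergence at 0: 3/4.
At -3/4: a logarithmic branch point.
At 1: an algebraic (square-root) branch point.
At 3/2: a pole of order 3; residue 37/10.


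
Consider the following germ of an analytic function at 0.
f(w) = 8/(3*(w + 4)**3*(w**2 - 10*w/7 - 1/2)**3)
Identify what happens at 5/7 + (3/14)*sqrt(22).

The point is a pole of order 3.

The denominator factor w**2 - 10*w/7 - 1/2 vanishes at 5/7 + (3/14)*sqrt(22) and appears to the power 3; the numerator there equals 8/3, nonzero, and no other factor vanishes.
Hence a pole whose order is the multiplicity, 3.


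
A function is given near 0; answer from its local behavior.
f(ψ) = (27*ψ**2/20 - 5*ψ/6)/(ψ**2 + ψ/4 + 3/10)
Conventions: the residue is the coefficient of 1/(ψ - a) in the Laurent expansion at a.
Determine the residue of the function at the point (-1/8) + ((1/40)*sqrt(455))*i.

The factor ψ**2 + ψ/4 + 3/10 splits as (ψ - a)(ψ - a') with a = (-1/8) + ((1/40)*sqrt(455))*i, a' = (-1/8) - ((1/40)*sqrt(455))*i. At the order-1 pole a set g(ψ) = (ψ - a)*f(ψ) = [27*ψ**2/20 - 5*ψ/6] / (ψ - a').
Simple pole: residue = g(a) at a = (-1/8) + ((1/40)*sqrt(455))*i, which is (-281/480) + ((191/16800)*sqrt(455))*i.

The residue is (-281/480) + ((191/16800)*sqrt(455))*i.


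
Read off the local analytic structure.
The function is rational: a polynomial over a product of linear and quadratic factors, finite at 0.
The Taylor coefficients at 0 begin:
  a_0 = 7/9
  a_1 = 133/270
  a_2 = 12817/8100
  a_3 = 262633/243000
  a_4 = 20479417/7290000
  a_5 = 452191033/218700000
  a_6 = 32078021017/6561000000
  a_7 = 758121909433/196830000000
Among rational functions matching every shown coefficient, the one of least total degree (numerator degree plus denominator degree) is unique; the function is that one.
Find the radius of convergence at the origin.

The radius of convergence is 3/4.

No rational of total degree below 3 reproduces all 8 coefficients; solving the [0/3] Pade equations on them gives f(n) = 5/(6*(n - 3/4)*(n**2 - n - 10/7)), whose expansion matches every shown term.
Denominator factor (n - 3/4): pole of order 1 at 3/4, modulus 3/4.
Denominator factor (n**2 - n - 10/7): discriminant 47/7, real irrational roots 1/2 + (1/14)*sqrt(329) and 1/2 - (1/14)*sqrt(329); poles of order 1, moduli 1/2 + (1/14)*sqrt(329) and -1/2 + (1/14)*sqrt(329).
The radius of convergence is the smallest modulus among the singular points: 3/4.
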